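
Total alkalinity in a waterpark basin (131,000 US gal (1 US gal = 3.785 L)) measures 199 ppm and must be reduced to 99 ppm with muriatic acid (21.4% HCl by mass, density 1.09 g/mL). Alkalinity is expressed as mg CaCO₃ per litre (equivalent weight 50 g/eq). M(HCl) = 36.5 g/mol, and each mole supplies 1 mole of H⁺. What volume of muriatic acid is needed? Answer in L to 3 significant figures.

155 L

Volume: 131,000 US gal × 3.785 L/gal = 495,835 L.
Alkalinity to neutralize: (199 − 99) = 100 mg/L as CaCO₃ × 495,835 L = 49,580 g as CaCO₃.
Equivalents of H⁺ required: 49,580 ÷ 50 g/eq = 991.7 eq = 991.7 mol HCl.
Mass of HCl: 991.7 × 36.5 = 36,200 g.
Mass of 21.4% solution: 36,200 / 0.214 = 169,100 g.
Volume: 169,100 g ÷ 1.09 g/mL = 155,200 mL.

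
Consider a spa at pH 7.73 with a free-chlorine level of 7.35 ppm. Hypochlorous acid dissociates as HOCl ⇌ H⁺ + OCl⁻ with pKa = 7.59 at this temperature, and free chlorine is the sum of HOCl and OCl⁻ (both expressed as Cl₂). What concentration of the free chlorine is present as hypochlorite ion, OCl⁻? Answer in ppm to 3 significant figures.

[OCl⁻]/[HOCl] = 10^(pH − pKa) = 10^(7.73 − 7.59) = 10^0.14 = 1.38.
Fraction as HOCl = 1 / (1 + 1.38) = 0.4201.
OCl⁻ = (1 − 0.4201) × 7.35 ppm = 4.262 ppm.

4.26 ppm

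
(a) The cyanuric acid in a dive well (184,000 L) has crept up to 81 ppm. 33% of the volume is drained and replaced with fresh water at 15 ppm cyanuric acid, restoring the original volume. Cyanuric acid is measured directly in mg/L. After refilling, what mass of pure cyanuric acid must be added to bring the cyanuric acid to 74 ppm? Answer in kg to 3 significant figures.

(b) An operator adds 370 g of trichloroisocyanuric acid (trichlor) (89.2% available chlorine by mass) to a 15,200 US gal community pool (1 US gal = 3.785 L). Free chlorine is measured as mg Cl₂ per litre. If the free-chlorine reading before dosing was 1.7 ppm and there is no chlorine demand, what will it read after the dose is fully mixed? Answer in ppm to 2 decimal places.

(a) 2.72 kg; (b) 7.44 ppm

(a) After draining 33% and refilling: 81 × 0.67 + 15 × 0.33 = 59.22 ppm.
(a) Deficit to target: 74 − 59.22 = 14.78 mg/L.
(a) Mass: 14.78 mg/L × 184,000 L = 2720 g cyanuric acid.

(b) Volume: 15,200 US gal × 3.785 L/gal = 57,532 L.
(b) Available chlorine delivered: 370 g × 0.892 = 330 g as Cl₂.
(b) Concentration rise: 330 g / 57,532 L = 5.737 mg/L = 5.74 ppm.
(b) Final FC: 1.7 + 5.74 = 7.44 ppm.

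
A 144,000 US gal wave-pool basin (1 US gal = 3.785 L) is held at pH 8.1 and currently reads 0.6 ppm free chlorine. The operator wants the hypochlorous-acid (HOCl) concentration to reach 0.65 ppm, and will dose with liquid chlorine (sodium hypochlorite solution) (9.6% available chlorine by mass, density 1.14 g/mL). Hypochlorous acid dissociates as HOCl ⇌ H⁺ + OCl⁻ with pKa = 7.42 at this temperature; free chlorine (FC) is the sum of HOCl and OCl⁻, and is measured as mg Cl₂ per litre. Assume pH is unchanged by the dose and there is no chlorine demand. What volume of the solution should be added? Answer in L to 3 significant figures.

15.7 L

Volume: 144,000 US gal × 3.785 L/gal = 545,040 L.
[OCl⁻]/[HOCl] = 10^(pH − pKa) = 10^(8.1 − 7.42) = 4.786; fraction as HOCl = 1/(1 + 4.786) = 0.1728.
Free chlorine required for 0.65 ppm HOCl: 0.65 / 0.1728 = 3.761 ppm.
FC to add: 3.761 − 0.6 = 3.161 mg/L as Cl₂.
Cl₂ equivalent: 3.161 mg/L × 545,040 L = 1723 g.
Product at 9.6% available Cl: 1723 / 0.096 = 17,950 g.
Volume: 17,950 g ÷ 1.14 g/mL = 15,740 mL.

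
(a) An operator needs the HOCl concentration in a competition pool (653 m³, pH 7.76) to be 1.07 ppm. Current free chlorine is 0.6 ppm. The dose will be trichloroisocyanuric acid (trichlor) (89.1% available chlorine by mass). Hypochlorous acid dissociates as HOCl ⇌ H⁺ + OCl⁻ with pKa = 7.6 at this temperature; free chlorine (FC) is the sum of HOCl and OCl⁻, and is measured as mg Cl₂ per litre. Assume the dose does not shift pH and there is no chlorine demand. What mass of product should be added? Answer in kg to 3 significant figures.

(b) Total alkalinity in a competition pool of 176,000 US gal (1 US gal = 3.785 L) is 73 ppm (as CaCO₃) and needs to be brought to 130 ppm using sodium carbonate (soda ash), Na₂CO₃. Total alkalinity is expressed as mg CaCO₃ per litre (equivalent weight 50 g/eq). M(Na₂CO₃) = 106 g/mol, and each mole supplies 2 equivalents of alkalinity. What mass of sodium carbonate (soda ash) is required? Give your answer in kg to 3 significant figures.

(a) 1.48 kg; (b) 40.2 kg

(a) Volume: 653 m³ = 653,000 L.
(a) [OCl⁻]/[HOCl] = 10^(pH − pKa) = 10^(7.76 − 7.6) = 1.445; fraction as HOCl = 1/(1 + 1.445) = 0.4089.
(a) Free chlorine required for 1.07 ppm HOCl: 1.07 / 0.4089 = 2.617 ppm.
(a) FC to add: 2.617 − 0.6 = 2.017 mg/L as Cl₂.
(a) Cl₂ equivalent: 2.017 mg/L × 653,000 L = 1317 g.
(a) Product at 89.1% available Cl: 1317 / 0.891 = 1478 g.

(b) Volume: 176,000 US gal × 3.785 L/gal = 666,160 L.
(b) Alkalinity to add: (130 − 73) = 57 mg/L as CaCO₃ × 666,160 L = 37,970 g as CaCO₃.
(b) Equivalents: 37,970 g ÷ 50 g/eq = 759.4 eq.
(b) Each mole of Na₂CO₃ supplies 2 eq, so 759.4 / 2 = 379.7 mol.
(b) Mass: 379.7 mol × 106 g/mol = 40,250 g.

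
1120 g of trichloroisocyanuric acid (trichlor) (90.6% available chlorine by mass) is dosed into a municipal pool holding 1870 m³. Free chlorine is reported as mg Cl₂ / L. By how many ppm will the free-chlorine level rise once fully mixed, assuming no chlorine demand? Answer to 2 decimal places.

Volume: 1870 m³ = 1,870,000 L.
Available chlorine delivered: 1120 g × 0.906 = 1015 g as Cl₂.
Concentration rise: 1015 g / 1,870,000 L = 0.5426 mg/L = 0.54 ppm.

0.54 ppm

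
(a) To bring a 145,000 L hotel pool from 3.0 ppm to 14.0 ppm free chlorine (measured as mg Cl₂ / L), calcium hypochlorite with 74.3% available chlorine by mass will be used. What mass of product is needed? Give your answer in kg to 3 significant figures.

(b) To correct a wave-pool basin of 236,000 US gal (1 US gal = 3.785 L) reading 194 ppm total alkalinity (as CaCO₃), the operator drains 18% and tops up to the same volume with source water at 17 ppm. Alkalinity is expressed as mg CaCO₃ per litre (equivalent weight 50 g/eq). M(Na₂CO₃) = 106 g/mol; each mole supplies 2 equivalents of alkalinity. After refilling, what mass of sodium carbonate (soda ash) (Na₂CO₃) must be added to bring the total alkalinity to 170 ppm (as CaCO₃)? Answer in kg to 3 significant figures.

(a) 2.15 kg; (b) 7.44 kg

(a) Chlorine deficit: 14.0 − 3.0 = 11 ppm = 11 mg/L as Cl₂.
(a) Cl₂ equivalent needed: 11 mg/L × 145,000 L = 1,595,000 mg = 1595 g.
(a) Product at 74.3% available chlorine: 1595 / 0.743 = 2147 g.

(b) Volume: 236,000 US gal × 3.785 L/gal = 893,260 L.
(b) After draining 18% and refilling: 194 × 0.82 + 17 × 0.18 = 162.14 ppm.
(b) Deficit to target: 170 − 162.14 = 7.86 mg/L.
(b) As CaCO₃: 7.86 mg/L × 893,260 L = 7021 g; ÷ 50 g/eq ÷ 2 = 70.21 mol Na₂CO₃.
(b) Mass: 70.21 × 106 = 7442 g.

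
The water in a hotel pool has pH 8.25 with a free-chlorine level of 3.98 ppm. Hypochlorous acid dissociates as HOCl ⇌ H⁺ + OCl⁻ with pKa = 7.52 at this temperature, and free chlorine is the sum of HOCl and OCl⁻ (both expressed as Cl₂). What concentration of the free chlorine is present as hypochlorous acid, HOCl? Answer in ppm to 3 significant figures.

[OCl⁻]/[HOCl] = 10^(pH − pKa) = 10^(8.25 − 7.52) = 10^0.73 = 5.37.
Fraction as HOCl = 1 / (1 + 5.37) = 0.157.
HOCl = 0.157 × 3.98 ppm = 0.6248 ppm.

0.625 ppm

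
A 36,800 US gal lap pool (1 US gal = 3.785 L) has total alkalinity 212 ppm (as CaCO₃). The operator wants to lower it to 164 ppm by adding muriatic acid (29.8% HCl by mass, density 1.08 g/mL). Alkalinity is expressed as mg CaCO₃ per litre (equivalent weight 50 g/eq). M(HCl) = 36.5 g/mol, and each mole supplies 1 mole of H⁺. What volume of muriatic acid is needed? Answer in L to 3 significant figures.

Volume: 36,800 US gal × 3.785 L/gal = 139,288 L.
Alkalinity to neutralize: (212 − 164) = 48 mg/L as CaCO₃ × 139,288 L = 6686 g as CaCO₃.
Equivalents of H⁺ required: 6686 ÷ 50 g/eq = 133.7 eq = 133.7 mol HCl.
Mass of HCl: 133.7 × 36.5 = 4881 g.
Mass of 29.8% solution: 4881 / 0.298 = 16,380 g.
Volume: 16,380 g ÷ 1.08 g/mL = 15,160 mL.

15.2 L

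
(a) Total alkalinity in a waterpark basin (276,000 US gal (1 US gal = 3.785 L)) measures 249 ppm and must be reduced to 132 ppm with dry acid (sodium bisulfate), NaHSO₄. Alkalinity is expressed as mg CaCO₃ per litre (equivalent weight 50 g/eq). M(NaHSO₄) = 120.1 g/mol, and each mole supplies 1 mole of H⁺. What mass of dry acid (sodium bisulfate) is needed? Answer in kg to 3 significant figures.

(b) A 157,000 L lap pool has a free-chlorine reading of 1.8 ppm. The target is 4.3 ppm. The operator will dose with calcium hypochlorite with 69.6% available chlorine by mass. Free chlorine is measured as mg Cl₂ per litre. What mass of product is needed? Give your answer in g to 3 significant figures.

(a) 294 kg; (b) 564 g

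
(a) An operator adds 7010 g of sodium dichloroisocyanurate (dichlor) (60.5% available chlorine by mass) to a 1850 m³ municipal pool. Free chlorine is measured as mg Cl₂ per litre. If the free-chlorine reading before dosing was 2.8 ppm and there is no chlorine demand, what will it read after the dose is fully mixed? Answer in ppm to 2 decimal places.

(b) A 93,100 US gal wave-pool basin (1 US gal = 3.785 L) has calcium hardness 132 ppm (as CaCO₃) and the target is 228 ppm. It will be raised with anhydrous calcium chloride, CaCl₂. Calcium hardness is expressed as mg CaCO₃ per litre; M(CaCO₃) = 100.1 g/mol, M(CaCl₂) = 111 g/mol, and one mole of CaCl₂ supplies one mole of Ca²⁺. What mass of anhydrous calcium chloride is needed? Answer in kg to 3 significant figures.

(a) 5.09 ppm; (b) 37.5 kg

(a) Volume: 1850 m³ = 1,850,000 L.
(a) Available chlorine delivered: 7010 g × 0.605 = 4241 g as Cl₂.
(a) Concentration rise: 4241 g / 1,850,000 L = 2.292 mg/L = 2.29 ppm.
(a) Final FC: 2.8 + 2.29 = 5.09 ppm.

(b) Volume: 93,100 US gal × 3.785 L/gal = 352,384 L.
(b) Hardness to add: (228 − 132) = 96 mg/L as CaCO₃ × 352,384 L = 33,830 g as CaCO₃.
(b) Moles of Ca²⁺ (1 mol Ca²⁺ ≡ 1 mol CaCO₃): 33,830 / 100.1 g/mol = 338 mol.
(b) Mass of CaCl₂: 338 × 111 = 37,510 g.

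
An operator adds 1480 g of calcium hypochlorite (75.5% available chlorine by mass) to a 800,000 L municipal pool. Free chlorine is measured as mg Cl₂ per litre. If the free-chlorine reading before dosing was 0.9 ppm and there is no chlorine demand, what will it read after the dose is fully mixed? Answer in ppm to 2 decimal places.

2.30 ppm

Available chlorine delivered: 1480 g × 0.755 = 1117 g as Cl₂.
Concentration rise: 1117 g / 800,000 L = 1.397 mg/L = 1.40 ppm.
Final FC: 0.9 + 1.40 = 2.30 ppm.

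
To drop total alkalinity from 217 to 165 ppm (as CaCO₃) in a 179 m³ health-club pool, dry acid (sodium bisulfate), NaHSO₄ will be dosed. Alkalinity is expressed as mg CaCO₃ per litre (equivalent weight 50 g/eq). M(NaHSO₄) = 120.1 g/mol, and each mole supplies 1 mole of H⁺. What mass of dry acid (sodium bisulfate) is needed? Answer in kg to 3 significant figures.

22.4 kg

Volume: 179 m³ = 179,000 L.
Alkalinity to neutralize: (217 − 165) = 52 mg/L as CaCO₃ × 179,000 L = 9308 g as CaCO₃.
Equivalents of H⁺ required: 9308 ÷ 50 g/eq = 186.2 eq = 186.2 mol NaHSO₄.
Mass of NaHSO₄: 186.2 × 120.1 = 22,360 g.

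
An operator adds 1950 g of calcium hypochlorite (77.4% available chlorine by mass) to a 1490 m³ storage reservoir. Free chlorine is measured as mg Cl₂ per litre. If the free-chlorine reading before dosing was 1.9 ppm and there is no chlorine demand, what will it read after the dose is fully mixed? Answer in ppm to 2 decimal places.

2.91 ppm

Volume: 1490 m³ = 1,490,000 L.
Available chlorine delivered: 1950 g × 0.774 = 1509 g as Cl₂.
Concentration rise: 1509 g / 1,490,000 L = 1.013 mg/L = 1.01 ppm.
Final FC: 1.9 + 1.01 = 2.91 ppm.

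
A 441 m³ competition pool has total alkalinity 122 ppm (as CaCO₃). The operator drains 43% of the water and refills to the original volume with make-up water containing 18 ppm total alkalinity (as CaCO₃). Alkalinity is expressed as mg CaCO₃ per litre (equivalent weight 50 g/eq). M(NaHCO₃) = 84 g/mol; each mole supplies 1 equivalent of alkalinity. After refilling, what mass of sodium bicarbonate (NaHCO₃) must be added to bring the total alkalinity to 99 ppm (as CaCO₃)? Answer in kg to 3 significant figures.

Volume: 441 m³ = 441,000 L.
After draining 43% and refilling: 122 × 0.57 + 18 × 0.43 = 77.28 ppm.
Deficit to target: 99 − 77.28 = 21.72 mg/L.
As CaCO₃: 21.72 mg/L × 441,000 L = 9579 g; ÷ 50 g/eq ÷ 1 = 191.6 mol NaHCO₃.
Mass: 191.6 × 84 = 16,090 g.

16.1 kg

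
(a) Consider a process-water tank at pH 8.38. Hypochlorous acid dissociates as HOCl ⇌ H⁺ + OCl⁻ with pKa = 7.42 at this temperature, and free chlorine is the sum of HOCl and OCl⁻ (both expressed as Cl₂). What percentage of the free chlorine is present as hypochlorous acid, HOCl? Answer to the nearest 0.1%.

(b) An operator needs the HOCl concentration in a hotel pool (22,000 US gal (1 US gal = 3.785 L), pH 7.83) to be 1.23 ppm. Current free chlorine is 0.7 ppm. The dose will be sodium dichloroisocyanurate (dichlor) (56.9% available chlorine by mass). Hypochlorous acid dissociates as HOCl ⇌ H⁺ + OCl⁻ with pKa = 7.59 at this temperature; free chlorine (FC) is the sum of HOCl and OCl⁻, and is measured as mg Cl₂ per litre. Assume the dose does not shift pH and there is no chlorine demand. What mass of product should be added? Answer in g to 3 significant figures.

(a) [OCl⁻]/[HOCl] = 10^(pH − pKa) = 10^(8.38 − 7.42) = 10^0.96 = 9.12.
(a) Fraction as HOCl = 1 / (1 + 9.12) = 0.09881.

(b) Volume: 22,000 US gal × 3.785 L/gal = 83,270 L.
(b) [OCl⁻]/[HOCl] = 10^(pH − pKa) = 10^(7.83 − 7.59) = 1.738; fraction as HOCl = 1/(1 + 1.738) = 0.3653.
(b) Free chlorine required for 1.23 ppm HOCl: 1.23 / 0.3653 = 3.367 ppm.
(b) FC to add: 3.367 − 0.7 = 2.667 mg/L as Cl₂.
(b) Cl₂ equivalent: 2.667 mg/L × 83,270 L = 222.1 g.
(b) Product at 56.9% available Cl: 222.1 / 0.569 = 390.4 g.

(a) 9.9%; (b) 390 g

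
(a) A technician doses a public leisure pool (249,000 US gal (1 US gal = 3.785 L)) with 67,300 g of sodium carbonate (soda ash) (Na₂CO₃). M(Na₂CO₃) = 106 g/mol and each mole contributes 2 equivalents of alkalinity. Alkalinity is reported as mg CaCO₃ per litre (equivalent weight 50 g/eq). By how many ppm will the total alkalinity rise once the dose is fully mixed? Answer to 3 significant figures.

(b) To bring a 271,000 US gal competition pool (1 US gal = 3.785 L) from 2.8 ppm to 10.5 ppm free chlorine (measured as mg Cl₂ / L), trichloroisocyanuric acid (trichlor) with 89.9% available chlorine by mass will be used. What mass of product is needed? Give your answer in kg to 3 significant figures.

(a) Volume: 249,000 US gal × 3.785 L/gal = 942,465 L.
(a) Moles of Na₂CO₃: 67,300 g ÷ 106 g/mol = 634.9 mol → 1270 eq of alkalinity.
(a) As CaCO₃: 1270 eq × 50 g/eq = 63,490 g.
(a) Rise: 63,490 g / 942,465 L × 1000 = 67.37 mg/L.

(b) Volume: 271,000 US gal × 3.785 L/gal = 1,025,735 L.
(b) Chlorine deficit: 10.5 − 2.8 = 7.7 ppm = 7.7 mg/L as Cl₂.
(b) Cl₂ equivalent needed: 7.7 mg/L × 1,025,735 L = 7,898,000 mg = 7898 g.
(b) Product at 89.9% available chlorine: 7898 / 0.899 = 8785 g.

(a) 67.4 ppm; (b) 8.79 kg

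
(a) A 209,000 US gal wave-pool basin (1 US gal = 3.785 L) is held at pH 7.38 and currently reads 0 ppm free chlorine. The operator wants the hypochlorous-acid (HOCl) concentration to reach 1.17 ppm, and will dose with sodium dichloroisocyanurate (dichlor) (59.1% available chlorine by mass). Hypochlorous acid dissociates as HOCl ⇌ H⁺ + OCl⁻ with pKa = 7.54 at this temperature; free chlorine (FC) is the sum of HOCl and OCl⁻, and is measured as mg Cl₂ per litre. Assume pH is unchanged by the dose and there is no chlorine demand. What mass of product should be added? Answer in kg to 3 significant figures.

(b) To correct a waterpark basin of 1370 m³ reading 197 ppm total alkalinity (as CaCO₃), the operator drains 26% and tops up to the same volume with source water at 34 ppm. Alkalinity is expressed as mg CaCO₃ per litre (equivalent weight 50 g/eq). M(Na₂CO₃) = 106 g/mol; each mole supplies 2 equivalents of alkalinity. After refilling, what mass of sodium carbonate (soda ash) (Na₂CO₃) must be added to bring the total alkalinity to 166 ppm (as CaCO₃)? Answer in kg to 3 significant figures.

(a) 2.65 kg; (b) 16.5 kg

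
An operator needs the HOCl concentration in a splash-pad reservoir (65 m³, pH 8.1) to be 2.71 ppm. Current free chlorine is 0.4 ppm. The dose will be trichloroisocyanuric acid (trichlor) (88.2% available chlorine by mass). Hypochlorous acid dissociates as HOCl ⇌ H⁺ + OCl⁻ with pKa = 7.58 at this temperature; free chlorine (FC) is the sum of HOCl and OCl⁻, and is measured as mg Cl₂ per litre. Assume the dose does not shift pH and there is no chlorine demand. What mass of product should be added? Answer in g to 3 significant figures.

832 g

Volume: 65 m³ = 65,000 L.
[OCl⁻]/[HOCl] = 10^(pH − pKa) = 10^(8.1 − 7.58) = 3.311; fraction as HOCl = 1/(1 + 3.311) = 0.2319.
Free chlorine required for 2.71 ppm HOCl: 2.71 / 0.2319 = 11.68 ppm.
FC to add: 11.68 − 0.4 = 11.28 mg/L as Cl₂.
Cl₂ equivalent: 11.28 mg/L × 65,000 L = 733.4 g.
Product at 88.2% available Cl: 733.4 / 0.882 = 831.6 g.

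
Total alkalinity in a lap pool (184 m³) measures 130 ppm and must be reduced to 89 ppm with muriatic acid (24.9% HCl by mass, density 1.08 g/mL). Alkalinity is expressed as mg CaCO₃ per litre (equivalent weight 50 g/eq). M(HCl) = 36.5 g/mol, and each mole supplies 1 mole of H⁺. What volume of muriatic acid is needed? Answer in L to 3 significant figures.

Volume: 184 m³ = 184,000 L.
Alkalinity to neutralize: (130 − 89) = 41 mg/L as CaCO₃ × 184,000 L = 7544 g as CaCO₃.
Equivalents of H⁺ required: 7544 ÷ 50 g/eq = 150.9 eq = 150.9 mol HCl.
Mass of HCl: 150.9 × 36.5 = 5507 g.
Mass of 24.9% solution: 5507 / 0.249 = 22,120 g.
Volume: 22,120 g ÷ 1.08 g/mL = 20,480 mL.

20.5 L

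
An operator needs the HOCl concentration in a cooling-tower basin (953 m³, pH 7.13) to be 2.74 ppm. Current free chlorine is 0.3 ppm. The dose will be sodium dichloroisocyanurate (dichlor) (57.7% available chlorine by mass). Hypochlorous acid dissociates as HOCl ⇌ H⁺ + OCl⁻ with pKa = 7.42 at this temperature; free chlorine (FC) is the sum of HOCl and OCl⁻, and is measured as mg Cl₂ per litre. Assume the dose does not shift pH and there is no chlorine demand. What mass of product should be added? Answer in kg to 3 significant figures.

Volume: 953 m³ = 953,000 L.
[OCl⁻]/[HOCl] = 10^(pH − pKa) = 10^(7.13 − 7.42) = 0.5129; fraction as HOCl = 1/(1 + 0.5129) = 0.661.
Free chlorine required for 2.74 ppm HOCl: 2.74 / 0.661 = 4.145 ppm.
FC to add: 4.145 − 0.3 = 3.845 mg/L as Cl₂.
Cl₂ equivalent: 3.845 mg/L × 953,000 L = 3665 g.
Product at 57.7% available Cl: 3665 / 0.577 = 6351 g.

6.35 kg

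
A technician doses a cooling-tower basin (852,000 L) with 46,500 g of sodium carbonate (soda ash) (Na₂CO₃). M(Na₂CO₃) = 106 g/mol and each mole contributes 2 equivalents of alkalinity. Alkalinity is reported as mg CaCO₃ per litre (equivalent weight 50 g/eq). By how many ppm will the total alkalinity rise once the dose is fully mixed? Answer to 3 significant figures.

51.5 ppm

Moles of Na₂CO₃: 46,500 g ÷ 106 g/mol = 438.7 mol → 877.4 eq of alkalinity.
As CaCO₃: 877.4 eq × 50 g/eq = 43,870 g.
Rise: 43,870 g / 852,000 L × 1000 = 51.49 mg/L.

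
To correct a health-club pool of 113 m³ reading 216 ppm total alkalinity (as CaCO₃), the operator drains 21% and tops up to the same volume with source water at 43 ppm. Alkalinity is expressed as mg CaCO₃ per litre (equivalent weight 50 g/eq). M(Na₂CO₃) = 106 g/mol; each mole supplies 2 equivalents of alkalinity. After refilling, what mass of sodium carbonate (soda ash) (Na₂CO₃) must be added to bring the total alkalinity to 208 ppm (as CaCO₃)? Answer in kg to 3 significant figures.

3.39 kg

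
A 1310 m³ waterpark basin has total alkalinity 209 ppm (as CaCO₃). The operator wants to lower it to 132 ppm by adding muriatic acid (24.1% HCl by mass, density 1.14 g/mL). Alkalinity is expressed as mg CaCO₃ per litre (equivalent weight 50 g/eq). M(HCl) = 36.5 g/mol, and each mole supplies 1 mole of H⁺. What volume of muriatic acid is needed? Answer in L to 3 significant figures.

268 L

Volume: 1310 m³ = 1,310,000 L.
Alkalinity to neutralize: (209 − 132) = 77 mg/L as CaCO₃ × 1,310,000 L = 100,900 g as CaCO₃.
Equivalents of H⁺ required: 100,900 ÷ 50 g/eq = 2017 eq = 2017 mol HCl.
Mass of HCl: 2017 × 36.5 = 73,640 g.
Mass of 24.1% solution: 73,640 / 0.241 = 305,500 g.
Volume: 305,500 g ÷ 1.14 g/mL = 268,000 mL.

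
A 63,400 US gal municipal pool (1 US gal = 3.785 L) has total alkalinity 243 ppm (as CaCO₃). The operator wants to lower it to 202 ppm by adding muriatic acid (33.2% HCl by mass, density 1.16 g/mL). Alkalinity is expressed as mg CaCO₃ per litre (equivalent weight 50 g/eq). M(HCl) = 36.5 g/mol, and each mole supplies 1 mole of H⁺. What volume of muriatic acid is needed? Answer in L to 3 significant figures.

Volume: 63,400 US gal × 3.785 L/gal = 239,969 L.
Alkalinity to neutralize: (243 − 202) = 41 mg/L as CaCO₃ × 239,969 L = 9839 g as CaCO₃.
Equivalents of H⁺ required: 9839 ÷ 50 g/eq = 196.8 eq = 196.8 mol HCl.
Mass of HCl: 196.8 × 36.5 = 7182 g.
Mass of 33.2% solution: 7182 / 0.332 = 21,630 g.
Volume: 21,630 g ÷ 1.16 g/mL = 18,650 mL.

18.6 L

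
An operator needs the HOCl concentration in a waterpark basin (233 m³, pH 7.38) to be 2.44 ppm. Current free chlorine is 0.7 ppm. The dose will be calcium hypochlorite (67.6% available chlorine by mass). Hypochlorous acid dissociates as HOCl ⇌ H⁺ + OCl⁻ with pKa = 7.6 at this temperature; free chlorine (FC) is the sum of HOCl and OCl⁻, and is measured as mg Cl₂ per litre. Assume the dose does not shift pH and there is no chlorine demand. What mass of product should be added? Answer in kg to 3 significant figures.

1.11 kg

Volume: 233 m³ = 233,000 L.
[OCl⁻]/[HOCl] = 10^(pH − pKa) = 10^(7.38 − 7.6) = 0.6026; fraction as HOCl = 1/(1 + 0.6026) = 0.624.
Free chlorine required for 2.44 ppm HOCl: 2.44 / 0.624 = 3.91 ppm.
FC to add: 3.91 − 0.7 = 3.21 mg/L as Cl₂.
Cl₂ equivalent: 3.21 mg/L × 233,000 L = 748 g.
Product at 67.6% available Cl: 748 / 0.676 = 1106 g.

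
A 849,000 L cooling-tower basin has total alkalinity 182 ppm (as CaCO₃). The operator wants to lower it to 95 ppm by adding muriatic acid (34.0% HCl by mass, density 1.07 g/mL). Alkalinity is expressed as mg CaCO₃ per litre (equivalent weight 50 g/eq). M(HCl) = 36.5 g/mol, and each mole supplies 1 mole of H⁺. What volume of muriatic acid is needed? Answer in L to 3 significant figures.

Alkalinity to neutralize: (182 − 95) = 87 mg/L as CaCO₃ × 849,000 L = 73,860 g as CaCO₃.
Equivalents of H⁺ required: 73,860 ÷ 50 g/eq = 1477 eq = 1477 mol HCl.
Mass of HCl: 1477 × 36.5 = 53,920 g.
Mass of 34.0% solution: 53,920 / 0.34 = 158,600 g.
Volume: 158,600 g ÷ 1.07 g/mL = 148,200 mL.

148 L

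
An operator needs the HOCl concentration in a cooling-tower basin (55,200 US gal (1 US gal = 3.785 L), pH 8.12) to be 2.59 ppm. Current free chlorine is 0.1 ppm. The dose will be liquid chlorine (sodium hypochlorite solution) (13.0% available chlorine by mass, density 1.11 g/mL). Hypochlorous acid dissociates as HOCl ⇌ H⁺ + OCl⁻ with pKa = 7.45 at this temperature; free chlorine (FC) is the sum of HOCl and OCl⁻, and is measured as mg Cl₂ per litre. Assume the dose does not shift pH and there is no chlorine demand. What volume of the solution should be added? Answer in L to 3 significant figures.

21.1 L

Volume: 55,200 US gal × 3.785 L/gal = 208,932 L.
[OCl⁻]/[HOCl] = 10^(pH − pKa) = 10^(8.12 − 7.45) = 4.677; fraction as HOCl = 1/(1 + 4.677) = 0.1761.
Free chlorine required for 2.59 ppm HOCl: 2.59 / 0.1761 = 14.7 ppm.
FC to add: 14.7 − 0.1 = 14.6 mg/L as Cl₂.
Cl₂ equivalent: 14.6 mg/L × 208,932 L = 3051 g.
Product at 13.0% available Cl: 3051 / 0.13 = 23,470 g.
Volume: 23,470 g ÷ 1.11 g/mL = 21,150 mL.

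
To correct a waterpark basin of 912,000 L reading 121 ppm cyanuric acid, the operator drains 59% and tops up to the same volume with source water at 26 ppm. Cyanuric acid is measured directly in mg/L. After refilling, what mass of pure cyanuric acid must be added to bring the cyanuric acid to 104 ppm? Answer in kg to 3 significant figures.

35.6 kg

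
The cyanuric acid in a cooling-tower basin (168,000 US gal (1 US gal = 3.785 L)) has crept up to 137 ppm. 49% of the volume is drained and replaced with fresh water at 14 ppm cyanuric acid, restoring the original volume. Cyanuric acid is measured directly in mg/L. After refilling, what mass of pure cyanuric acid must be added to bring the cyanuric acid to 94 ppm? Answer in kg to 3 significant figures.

Volume: 168,000 US gal × 3.785 L/gal = 635,880 L.
After draining 49% and refilling: 137 × 0.51 + 14 × 0.49 = 76.73 ppm.
Deficit to target: 94 − 76.73 = 17.27 mg/L.
Mass: 17.27 mg/L × 635,880 L = 10,980 g cyanuric acid.

11.0 kg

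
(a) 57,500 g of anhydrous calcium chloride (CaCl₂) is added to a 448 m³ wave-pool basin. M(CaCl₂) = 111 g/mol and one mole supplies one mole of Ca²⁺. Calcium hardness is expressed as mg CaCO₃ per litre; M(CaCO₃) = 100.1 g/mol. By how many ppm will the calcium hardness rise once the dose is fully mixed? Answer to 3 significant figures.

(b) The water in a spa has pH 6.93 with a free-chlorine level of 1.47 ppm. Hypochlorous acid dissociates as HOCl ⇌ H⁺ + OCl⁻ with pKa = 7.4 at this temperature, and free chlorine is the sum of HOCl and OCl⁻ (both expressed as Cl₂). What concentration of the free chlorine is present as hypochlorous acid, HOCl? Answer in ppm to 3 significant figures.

(a) 116 ppm; (b) 1.10 ppm

(a) Volume: 448 m³ = 448,000 L.
(a) Moles of Ca²⁺: 57,500 g ÷ 111 g/mol = 518 mol.
(a) As CaCO₃: 518 mol × 100.1 g/mol = 51,850 g.
(a) Rise: 51,850 g / 448,000 L × 1000 = 115.7 mg/L.

(b) [OCl⁻]/[HOCl] = 10^(pH − pKa) = 10^(6.93 − 7.4) = 10^-0.47 = 0.3388.
(b) Fraction as HOCl = 1 / (1 + 0.3388) = 0.7469.
(b) HOCl = 0.7469 × 1.47 ppm = 1.098 ppm.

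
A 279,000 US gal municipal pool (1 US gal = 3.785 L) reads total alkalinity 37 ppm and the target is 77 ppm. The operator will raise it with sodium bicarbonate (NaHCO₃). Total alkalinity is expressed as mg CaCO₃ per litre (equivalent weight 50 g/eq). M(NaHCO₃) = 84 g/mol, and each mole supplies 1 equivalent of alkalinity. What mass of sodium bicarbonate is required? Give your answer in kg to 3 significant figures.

Volume: 279,000 US gal × 3.785 L/gal = 1,056,015 L.
Alkalinity to add: (77 − 37) = 40 mg/L as CaCO₃ × 1,056,015 L = 42,240 g as CaCO₃.
Equivalents: 42,240 g ÷ 50 g/eq = 844.8 eq.
NaHCO₃ supplies 1 eq per mole → 844.8 mol.
Mass: 844.8 mol × 84 g/mol = 70,960 g.

71.0 kg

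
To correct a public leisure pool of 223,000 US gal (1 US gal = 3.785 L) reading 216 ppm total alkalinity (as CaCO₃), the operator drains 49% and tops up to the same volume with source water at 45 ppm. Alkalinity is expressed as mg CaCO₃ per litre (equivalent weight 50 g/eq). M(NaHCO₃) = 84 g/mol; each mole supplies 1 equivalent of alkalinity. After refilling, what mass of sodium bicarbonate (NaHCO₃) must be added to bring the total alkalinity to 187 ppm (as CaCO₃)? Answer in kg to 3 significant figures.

77.7 kg

Volume: 223,000 US gal × 3.785 L/gal = 844,055 L.
After draining 49% and refilling: 216 × 0.51 + 45 × 0.49 = 132.21 ppm.
Deficit to target: 187 − 132.21 = 54.79 mg/L.
As CaCO₃: 54.79 mg/L × 844,055 L = 46,250 g; ÷ 50 g/eq ÷ 1 = 924.9 mol NaHCO₃.
Mass: 924.9 × 84 = 77,690 g.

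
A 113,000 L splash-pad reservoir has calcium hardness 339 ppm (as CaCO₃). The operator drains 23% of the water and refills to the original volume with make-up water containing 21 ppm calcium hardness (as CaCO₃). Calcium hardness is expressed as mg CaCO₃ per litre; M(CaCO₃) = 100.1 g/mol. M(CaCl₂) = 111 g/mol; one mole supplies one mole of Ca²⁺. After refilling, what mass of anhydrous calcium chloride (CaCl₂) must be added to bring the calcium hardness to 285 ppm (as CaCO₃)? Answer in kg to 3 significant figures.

2.40 kg

After draining 23% and refilling: 339 × 0.77 + 21 × 0.23 = 265.86 ppm.
Deficit to target: 285 − 265.86 = 19.14 mg/L.
As CaCO₃: 19.14 mg/L × 113,000 L = 2163 g; ÷ 100.1 = 21.61 mol Ca²⁺.
Mass: 21.61 × 111 = 2398 g.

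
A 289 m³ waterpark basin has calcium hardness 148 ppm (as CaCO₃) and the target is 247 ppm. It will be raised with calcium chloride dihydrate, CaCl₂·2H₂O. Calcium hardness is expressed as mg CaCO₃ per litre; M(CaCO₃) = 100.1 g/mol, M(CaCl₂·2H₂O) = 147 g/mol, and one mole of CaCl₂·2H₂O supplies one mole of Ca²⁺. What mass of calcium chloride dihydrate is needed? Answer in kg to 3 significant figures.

Volume: 289 m³ = 289,000 L.
Hardness to add: (247 − 148) = 99 mg/L as CaCO₃ × 289,000 L = 28,610 g as CaCO₃.
Moles of Ca²⁺ (1 mol Ca²⁺ ≡ 1 mol CaCO₃): 28,610 / 100.1 g/mol = 285.8 mol.
Mass of CaCl₂·2H₂O: 285.8 × 147 = 42,020 g.

42.0 kg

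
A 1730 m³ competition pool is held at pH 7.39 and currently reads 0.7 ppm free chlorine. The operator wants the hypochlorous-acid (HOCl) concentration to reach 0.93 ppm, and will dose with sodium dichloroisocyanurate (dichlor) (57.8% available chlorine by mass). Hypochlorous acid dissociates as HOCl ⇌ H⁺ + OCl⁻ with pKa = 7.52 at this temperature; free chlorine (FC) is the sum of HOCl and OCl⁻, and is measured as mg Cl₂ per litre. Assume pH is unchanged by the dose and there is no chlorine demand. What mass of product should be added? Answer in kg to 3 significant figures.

Volume: 1730 m³ = 1,730,000 L.
[OCl⁻]/[HOCl] = 10^(pH − pKa) = 10^(7.39 − 7.52) = 0.7413; fraction as HOCl = 1/(1 + 0.7413) = 0.5743.
Free chlorine required for 0.93 ppm HOCl: 0.93 / 0.5743 = 1.619 ppm.
FC to add: 1.619 − 0.7 = 0.9194 mg/L as Cl₂.
Cl₂ equivalent: 0.9194 mg/L × 1,730,000 L = 1591 g.
Product at 57.8% available Cl: 1591 / 0.578 = 2752 g.

2.75 kg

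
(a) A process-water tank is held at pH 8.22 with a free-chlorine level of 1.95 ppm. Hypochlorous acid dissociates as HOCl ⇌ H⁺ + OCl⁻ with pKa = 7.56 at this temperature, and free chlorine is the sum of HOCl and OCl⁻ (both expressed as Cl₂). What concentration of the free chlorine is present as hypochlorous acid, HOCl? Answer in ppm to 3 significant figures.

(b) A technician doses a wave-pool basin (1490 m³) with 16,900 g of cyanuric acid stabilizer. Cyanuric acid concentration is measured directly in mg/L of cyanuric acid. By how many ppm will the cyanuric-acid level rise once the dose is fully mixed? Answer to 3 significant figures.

(a) [OCl⁻]/[HOCl] = 10^(pH − pKa) = 10^(8.22 − 7.56) = 10^0.66 = 4.571.
(a) Fraction as HOCl = 1 / (1 + 4.571) = 0.1795.
(a) HOCl = 0.1795 × 1.95 ppm = 0.35 ppm.

(b) Volume: 1490 m³ = 1,490,000 L.
(b) Rise: 16,900 g / 1,490,000 L × 1000 = 11.34 mg/L.

(a) 0.350 ppm; (b) 11.3 ppm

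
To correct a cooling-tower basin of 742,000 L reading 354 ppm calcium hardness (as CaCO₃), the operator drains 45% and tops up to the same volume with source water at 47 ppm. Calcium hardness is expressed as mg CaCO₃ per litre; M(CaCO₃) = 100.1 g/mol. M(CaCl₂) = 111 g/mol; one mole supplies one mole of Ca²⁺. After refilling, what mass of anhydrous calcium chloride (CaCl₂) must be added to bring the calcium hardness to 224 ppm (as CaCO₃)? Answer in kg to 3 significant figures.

6.71 kg

After draining 45% and refilling: 354 × 0.55 + 47 × 0.45 = 215.85 ppm.
Deficit to target: 224 − 215.85 = 8.15 mg/L.
As CaCO₃: 8.15 mg/L × 742,000 L = 6047 g; ÷ 100.1 = 60.41 mol Ca²⁺.
Mass: 60.41 × 111 = 6706 g.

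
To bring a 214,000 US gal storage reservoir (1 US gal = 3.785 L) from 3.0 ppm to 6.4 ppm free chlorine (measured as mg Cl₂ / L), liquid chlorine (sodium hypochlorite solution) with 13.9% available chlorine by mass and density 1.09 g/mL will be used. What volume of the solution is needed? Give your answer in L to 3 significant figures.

18.2 L

Volume: 214,000 US gal × 3.785 L/gal = 809,990 L.
Chlorine deficit: 6.4 − 3.0 = 3.4 ppm = 3.4 mg/L as Cl₂.
Cl₂ equivalent needed: 3.4 mg/L × 809,990 L = 2,754,000 mg = 2754 g.
Product at 13.9% available chlorine: 2754 / 0.139 = 19,810 g.
Volume at density 1.09 g/mL: 19,810 g ÷ 1.09 g/mL = 18,180 mL.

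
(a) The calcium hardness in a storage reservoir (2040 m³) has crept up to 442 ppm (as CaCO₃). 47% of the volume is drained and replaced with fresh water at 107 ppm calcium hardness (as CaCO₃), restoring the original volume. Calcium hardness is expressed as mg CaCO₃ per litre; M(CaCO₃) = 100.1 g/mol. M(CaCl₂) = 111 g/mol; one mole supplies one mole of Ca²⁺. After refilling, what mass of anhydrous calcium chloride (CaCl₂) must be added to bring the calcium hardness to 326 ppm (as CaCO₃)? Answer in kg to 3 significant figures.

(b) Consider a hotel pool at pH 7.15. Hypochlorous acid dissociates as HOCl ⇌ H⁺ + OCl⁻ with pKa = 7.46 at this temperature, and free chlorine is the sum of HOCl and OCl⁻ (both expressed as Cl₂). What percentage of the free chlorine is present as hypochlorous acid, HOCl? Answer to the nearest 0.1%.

(a) 93.8 kg; (b) 67.1%

(a) Volume: 2040 m³ = 2,040,000 L.
(a) After draining 47% and refilling: 442 × 0.53 + 107 × 0.47 = 284.55 ppm.
(a) Deficit to target: 326 − 284.55 = 41.45 mg/L.
(a) As CaCO₃: 41.45 mg/L × 2,040,000 L = 84,560 g; ÷ 100.1 = 844.7 mol Ca²⁺.
(a) Mass: 844.7 × 111 = 93,770 g.

(b) [OCl⁻]/[HOCl] = 10^(pH − pKa) = 10^(7.15 − 7.46) = 10^-0.31 = 0.4898.
(b) Fraction as HOCl = 1 / (1 + 0.4898) = 0.6712.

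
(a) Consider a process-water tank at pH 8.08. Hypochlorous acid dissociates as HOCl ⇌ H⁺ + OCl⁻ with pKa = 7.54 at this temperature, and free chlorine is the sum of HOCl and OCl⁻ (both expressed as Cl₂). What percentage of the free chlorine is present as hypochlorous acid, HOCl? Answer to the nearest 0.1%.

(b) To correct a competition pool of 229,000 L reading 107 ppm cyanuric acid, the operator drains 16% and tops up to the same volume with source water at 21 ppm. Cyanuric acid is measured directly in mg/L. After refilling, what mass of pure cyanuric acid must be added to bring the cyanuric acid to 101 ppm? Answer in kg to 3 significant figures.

(a) [OCl⁻]/[HOCl] = 10^(pH − pKa) = 10^(8.08 − 7.54) = 10^0.54 = 3.467.
(a) Fraction as HOCl = 1 / (1 + 3.467) = 0.2238.

(b) After draining 16% and refilling: 107 × 0.84 + 21 × 0.16 = 93.24 ppm.
(b) Deficit to target: 101 − 93.24 = 7.76 mg/L.
(b) Mass: 7.76 mg/L × 229,000 L = 1777 g cyanuric acid.

(a) 22.4%; (b) 1.78 kg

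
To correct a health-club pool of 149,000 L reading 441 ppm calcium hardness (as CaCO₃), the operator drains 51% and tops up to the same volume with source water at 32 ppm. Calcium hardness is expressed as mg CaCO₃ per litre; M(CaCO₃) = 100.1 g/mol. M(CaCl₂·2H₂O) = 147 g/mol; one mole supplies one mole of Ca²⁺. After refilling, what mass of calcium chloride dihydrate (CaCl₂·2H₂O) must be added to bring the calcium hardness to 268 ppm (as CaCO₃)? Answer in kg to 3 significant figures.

After draining 51% and refilling: 441 × 0.49 + 32 × 0.51 = 232.41 ppm.
Deficit to target: 268 − 232.41 = 35.59 mg/L.
As CaCO₃: 35.59 mg/L × 149,000 L = 5303 g; ÷ 100.1 = 52.98 mol Ca²⁺.
Mass: 52.98 × 147 = 7787 g.

7.79 kg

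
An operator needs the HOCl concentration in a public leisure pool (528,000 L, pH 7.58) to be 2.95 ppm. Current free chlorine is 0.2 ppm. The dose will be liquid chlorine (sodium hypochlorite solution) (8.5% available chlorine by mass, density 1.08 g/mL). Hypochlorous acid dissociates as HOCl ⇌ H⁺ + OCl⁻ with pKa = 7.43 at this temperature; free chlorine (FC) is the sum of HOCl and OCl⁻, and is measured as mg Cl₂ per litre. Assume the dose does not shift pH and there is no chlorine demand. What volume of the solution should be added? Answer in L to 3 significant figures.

[OCl⁻]/[HOCl] = 10^(pH − pKa) = 10^(7.58 − 7.43) = 1.413; fraction as HOCl = 1/(1 + 1.413) = 0.4145.
Free chlorine required for 2.95 ppm HOCl: 2.95 / 0.4145 = 7.117 ppm.
FC to add: 7.117 − 0.2 = 6.917 mg/L as Cl₂.
Cl₂ equivalent: 6.917 mg/L × 528,000 L = 3652 g.
Product at 8.5% available Cl: 3652 / 0.085 = 42,970 g.
Volume: 42,970 g ÷ 1.08 g/mL = 39,780 mL.

39.8 L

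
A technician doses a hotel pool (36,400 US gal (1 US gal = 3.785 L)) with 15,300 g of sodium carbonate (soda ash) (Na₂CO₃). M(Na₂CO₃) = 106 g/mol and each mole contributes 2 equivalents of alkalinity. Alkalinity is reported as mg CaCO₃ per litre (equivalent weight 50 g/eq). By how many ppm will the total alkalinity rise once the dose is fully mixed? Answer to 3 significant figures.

105 ppm

Volume: 36,400 US gal × 3.785 L/gal = 137,774 L.
Moles of Na₂CO₃: 15,300 g ÷ 106 g/mol = 144.3 mol → 288.7 eq of alkalinity.
As CaCO₃: 288.7 eq × 50 g/eq = 14,430 g.
Rise: 14,430 g / 137,774 L × 1000 = 104.8 mg/L.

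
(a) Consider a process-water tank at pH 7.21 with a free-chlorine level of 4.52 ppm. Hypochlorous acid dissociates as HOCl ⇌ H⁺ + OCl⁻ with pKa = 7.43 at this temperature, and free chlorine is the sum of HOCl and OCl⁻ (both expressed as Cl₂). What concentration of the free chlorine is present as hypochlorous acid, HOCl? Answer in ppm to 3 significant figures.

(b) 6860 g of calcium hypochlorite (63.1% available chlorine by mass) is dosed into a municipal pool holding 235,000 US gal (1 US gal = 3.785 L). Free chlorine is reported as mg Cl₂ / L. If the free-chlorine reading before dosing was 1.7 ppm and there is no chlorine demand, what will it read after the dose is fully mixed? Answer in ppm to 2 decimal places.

(a) [OCl⁻]/[HOCl] = 10^(pH − pKa) = 10^(7.21 − 7.43) = 10^-0.22 = 0.6026.
(a) Fraction as HOCl = 1 / (1 + 0.6026) = 0.624.
(a) HOCl = 0.624 × 4.52 ppm = 2.82 ppm.

(b) Volume: 235,000 US gal × 3.785 L/gal = 889,475 L.
(b) Available chlorine delivered: 6860 g × 0.631 = 4329 g as Cl₂.
(b) Concentration rise: 4329 g / 889,475 L = 4.867 mg/L = 4.87 ppm.
(b) Final FC: 1.7 + 4.87 = 6.57 ppm.

(a) 2.82 ppm; (b) 6.57 ppm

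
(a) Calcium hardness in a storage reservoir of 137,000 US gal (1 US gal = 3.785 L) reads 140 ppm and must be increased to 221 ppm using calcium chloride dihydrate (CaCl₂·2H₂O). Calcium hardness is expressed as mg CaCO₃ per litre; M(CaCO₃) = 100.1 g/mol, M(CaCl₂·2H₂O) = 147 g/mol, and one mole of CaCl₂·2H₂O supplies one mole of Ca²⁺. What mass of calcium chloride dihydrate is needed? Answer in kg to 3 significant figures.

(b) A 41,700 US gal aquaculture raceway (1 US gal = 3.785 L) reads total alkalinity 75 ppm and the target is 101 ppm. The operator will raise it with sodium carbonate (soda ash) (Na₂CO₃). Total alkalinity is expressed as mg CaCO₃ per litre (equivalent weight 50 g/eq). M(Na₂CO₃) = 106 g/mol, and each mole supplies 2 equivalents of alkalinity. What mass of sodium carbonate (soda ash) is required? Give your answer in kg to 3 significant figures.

(a) 61.7 kg; (b) 4.35 kg

(a) Volume: 137,000 US gal × 3.785 L/gal = 518,545 L.
(a) Hardness to add: (221 − 140) = 81 mg/L as CaCO₃ × 518,545 L = 42,000 g as CaCO₃.
(a) Moles of Ca²⁺ (1 mol Ca²⁺ ≡ 1 mol CaCO₃): 42,000 / 100.1 g/mol = 419.6 mol.
(a) Mass of CaCl₂·2H₂O: 419.6 × 147 = 61,680 g.

(b) Volume: 41,700 US gal × 3.785 L/gal = 157,834 L.
(b) Alkalinity to add: (101 − 75) = 26 mg/L as CaCO₃ × 157,834 L = 4104 g as CaCO₃.
(b) Equivalents: 4104 g ÷ 50 g/eq = 82.07 eq.
(b) Each mole of Na₂CO₃ supplies 2 eq, so 82.07 / 2 = 41.04 mol.
(b) Mass: 41.04 mol × 106 g/mol = 4350 g.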